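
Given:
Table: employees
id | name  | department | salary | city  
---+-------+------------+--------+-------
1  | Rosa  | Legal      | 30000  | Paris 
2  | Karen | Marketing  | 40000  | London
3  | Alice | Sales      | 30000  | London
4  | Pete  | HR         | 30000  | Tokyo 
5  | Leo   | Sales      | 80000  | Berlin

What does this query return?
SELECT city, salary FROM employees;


Projecting columns: city, salary

5 rows:
Paris, 30000
London, 40000
London, 30000
Tokyo, 30000
Berlin, 80000


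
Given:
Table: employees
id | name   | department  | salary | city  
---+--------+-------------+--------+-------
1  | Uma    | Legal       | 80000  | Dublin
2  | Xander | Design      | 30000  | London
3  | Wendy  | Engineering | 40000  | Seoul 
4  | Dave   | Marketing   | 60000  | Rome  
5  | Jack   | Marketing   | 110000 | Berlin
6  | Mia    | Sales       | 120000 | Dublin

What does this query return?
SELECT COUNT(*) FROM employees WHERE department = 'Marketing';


Counting rows where department = 'Marketing'
  Dave -> MATCH
  Jack -> MATCH


2


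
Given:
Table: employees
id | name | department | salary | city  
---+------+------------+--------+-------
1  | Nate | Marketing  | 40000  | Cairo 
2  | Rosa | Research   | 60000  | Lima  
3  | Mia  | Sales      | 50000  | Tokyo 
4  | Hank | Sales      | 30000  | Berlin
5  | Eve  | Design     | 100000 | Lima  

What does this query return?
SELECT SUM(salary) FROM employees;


SUM(salary) = 40000 + 60000 + 50000 + 30000 + 100000 = 280000

280000


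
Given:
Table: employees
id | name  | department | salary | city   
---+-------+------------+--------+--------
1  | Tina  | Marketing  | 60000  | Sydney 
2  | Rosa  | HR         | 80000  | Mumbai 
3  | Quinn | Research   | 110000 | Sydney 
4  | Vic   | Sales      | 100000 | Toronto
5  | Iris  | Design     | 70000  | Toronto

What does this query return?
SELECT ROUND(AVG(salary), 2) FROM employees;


SUM(salary) = 420000
COUNT = 5
ROUND(AVG, 2) = ROUND(420000 / 5, 2) = 84000.0

84000.0


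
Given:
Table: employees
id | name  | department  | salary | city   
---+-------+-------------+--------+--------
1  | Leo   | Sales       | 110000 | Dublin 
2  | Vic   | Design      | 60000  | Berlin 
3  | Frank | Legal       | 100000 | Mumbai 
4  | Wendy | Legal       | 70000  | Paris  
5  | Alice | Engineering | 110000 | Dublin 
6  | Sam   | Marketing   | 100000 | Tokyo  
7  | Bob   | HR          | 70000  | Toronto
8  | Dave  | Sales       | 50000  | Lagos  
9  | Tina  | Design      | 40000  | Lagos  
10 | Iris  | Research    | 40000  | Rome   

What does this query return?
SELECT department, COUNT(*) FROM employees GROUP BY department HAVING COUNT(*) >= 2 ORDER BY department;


Groups with count >= 2:
  Design: 2 -> PASS
  Legal: 2 -> PASS
  Sales: 2 -> PASS
  Engineering: 1 -> filtered out
  HR: 1 -> filtered out
  Marketing: 1 -> filtered out
  Research: 1 -> filtered out


3 groups:
Design, 2
Legal, 2
Sales, 2


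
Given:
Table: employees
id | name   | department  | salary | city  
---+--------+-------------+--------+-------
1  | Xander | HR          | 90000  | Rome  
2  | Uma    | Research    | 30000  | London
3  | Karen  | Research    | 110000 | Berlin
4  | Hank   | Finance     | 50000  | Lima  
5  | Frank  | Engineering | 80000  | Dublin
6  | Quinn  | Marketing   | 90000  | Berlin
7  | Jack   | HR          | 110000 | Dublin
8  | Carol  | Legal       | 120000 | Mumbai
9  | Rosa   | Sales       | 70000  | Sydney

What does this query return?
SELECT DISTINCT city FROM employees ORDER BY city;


All 'city' values (row order): Rome, London, Berlin, Lima, Dublin, Berlin, Dublin, Mumbai, Sydney
Removing duplicates leaves 7 unique value(s).

7 values:
Berlin
Dublin
Lima
London
Mumbai
Rome
Sydney


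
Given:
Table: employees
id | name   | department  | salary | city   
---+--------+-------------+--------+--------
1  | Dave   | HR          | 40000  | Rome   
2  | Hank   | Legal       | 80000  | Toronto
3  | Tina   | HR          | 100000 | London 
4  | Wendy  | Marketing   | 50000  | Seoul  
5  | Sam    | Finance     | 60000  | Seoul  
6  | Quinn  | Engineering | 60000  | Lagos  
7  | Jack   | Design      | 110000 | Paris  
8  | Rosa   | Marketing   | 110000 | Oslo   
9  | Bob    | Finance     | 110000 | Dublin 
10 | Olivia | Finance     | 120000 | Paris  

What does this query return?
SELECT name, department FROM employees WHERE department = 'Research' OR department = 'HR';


Filtering: department = 'Research' OR 'HR'
Matching: 2 rows

2 rows:
Dave, HR
Tina, HR


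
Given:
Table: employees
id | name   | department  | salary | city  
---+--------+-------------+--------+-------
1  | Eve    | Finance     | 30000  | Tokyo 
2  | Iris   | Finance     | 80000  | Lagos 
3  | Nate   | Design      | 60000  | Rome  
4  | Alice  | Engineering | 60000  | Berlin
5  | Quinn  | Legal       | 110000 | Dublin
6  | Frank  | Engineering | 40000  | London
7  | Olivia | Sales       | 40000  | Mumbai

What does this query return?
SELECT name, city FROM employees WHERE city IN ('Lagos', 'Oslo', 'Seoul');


Filtering: city IN ('Lagos', 'Oslo', 'Seoul')
Matching: 1 rows

1 rows:
Iris, Lagos


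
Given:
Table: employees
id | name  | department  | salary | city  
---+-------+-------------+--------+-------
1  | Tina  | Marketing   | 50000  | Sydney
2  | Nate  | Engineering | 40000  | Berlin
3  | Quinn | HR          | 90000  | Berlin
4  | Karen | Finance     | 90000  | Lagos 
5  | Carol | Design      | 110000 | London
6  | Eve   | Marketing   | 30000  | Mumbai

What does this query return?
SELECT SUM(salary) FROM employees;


SUM(salary) = 50000 + 40000 + 90000 + 90000 + 110000 + 30000 = 410000

410000


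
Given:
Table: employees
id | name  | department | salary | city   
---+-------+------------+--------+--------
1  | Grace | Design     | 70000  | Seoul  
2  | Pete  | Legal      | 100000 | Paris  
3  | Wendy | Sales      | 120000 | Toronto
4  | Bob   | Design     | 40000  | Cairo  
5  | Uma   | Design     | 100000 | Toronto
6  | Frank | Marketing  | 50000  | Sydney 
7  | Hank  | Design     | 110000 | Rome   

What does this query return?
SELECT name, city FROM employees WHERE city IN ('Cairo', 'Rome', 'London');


Filtering: city IN ('Cairo', 'Rome', 'London')
Matching: 2 rows

2 rows:
Bob, Cairo
Hank, Rome


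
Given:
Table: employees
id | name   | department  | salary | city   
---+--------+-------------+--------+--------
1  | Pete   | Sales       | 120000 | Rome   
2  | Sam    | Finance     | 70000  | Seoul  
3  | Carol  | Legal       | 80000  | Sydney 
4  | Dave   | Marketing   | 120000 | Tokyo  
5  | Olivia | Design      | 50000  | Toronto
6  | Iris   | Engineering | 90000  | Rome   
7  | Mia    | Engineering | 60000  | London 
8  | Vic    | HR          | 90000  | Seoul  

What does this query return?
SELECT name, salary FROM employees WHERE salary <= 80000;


Filtering: salary <= 80000
Matching: 4 rows

4 rows:
Sam, 70000
Carol, 80000
Olivia, 50000
Mia, 60000


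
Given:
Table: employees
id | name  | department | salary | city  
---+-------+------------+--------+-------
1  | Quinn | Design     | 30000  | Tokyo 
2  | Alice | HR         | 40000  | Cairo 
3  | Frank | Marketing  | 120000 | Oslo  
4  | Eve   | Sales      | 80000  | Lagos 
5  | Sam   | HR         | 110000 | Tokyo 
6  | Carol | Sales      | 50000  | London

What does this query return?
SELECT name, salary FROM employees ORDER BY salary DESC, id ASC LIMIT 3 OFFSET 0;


Sort by salary DESC (id ASC tiebreak), then skip 0 and take 3
Rows 1 through 3

3 rows:
Frank, 120000
Sam, 110000
Eve, 80000


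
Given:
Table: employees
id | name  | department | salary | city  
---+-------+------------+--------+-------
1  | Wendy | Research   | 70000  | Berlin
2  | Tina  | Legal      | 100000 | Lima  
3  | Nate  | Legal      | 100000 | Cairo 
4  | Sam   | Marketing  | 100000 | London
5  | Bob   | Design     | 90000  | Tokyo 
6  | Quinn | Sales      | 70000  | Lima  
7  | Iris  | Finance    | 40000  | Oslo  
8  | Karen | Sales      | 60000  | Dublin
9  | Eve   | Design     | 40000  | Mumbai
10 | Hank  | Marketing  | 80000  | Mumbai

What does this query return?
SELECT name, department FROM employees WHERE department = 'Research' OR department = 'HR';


Filtering: department = 'Research' OR 'HR'
Matching: 1 rows

1 rows:
Wendy, Research


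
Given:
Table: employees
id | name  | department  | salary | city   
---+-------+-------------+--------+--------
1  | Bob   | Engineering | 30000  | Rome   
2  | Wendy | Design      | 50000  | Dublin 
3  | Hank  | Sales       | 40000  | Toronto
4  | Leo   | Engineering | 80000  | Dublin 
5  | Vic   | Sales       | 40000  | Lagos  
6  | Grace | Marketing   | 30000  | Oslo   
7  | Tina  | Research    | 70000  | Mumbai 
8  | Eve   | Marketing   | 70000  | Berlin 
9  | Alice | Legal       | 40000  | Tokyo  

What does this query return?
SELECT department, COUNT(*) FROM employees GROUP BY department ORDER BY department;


Assigning each row to its department group:
  Bob -> Engineering
  Wendy -> Design
  Hank -> Sales
  Leo -> Engineering
  Vic -> Sales
  Grace -> Marketing
  Tina -> Research
  Eve -> Marketing
  Alice -> Legal


6 groups:
Design, 1
Engineering, 2
Legal, 1
Marketing, 2
Research, 1
Sales, 2


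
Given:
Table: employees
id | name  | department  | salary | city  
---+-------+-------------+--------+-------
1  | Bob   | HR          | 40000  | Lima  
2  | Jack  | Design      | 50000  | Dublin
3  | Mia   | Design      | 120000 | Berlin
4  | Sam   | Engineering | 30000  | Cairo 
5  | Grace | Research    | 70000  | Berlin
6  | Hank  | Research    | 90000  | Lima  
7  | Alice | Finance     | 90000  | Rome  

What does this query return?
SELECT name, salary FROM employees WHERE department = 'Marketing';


Filtering: department = 'Marketing'
Matching rows: 0

Empty result set (0 rows)


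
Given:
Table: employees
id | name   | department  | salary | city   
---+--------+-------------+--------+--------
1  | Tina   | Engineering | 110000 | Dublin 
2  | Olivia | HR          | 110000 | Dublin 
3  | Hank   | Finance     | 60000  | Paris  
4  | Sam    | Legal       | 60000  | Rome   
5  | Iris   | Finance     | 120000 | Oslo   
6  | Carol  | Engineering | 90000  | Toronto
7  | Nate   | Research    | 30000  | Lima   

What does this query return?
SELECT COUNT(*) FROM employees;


COUNT(*) counts all rows

7


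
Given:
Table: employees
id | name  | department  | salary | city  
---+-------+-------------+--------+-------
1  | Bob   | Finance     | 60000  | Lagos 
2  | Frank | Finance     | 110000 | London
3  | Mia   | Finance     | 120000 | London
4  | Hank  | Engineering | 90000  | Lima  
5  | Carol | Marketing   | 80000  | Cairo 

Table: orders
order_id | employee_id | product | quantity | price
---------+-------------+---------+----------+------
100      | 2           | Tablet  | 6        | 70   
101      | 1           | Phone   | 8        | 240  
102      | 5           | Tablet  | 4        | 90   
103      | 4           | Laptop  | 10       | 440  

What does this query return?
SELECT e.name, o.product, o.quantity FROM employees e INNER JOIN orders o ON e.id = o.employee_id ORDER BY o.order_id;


Joining employees.id = orders.employee_id:
  employee Frank (id=2) -> order Tablet
  employee Bob (id=1) -> order Phone
  employee Carol (id=5) -> order Tablet
  employee Hank (id=4) -> order Laptop


4 rows:
Frank, Tablet, 6
Bob, Phone, 8
Carol, Tablet, 4
Hank, Laptop, 10


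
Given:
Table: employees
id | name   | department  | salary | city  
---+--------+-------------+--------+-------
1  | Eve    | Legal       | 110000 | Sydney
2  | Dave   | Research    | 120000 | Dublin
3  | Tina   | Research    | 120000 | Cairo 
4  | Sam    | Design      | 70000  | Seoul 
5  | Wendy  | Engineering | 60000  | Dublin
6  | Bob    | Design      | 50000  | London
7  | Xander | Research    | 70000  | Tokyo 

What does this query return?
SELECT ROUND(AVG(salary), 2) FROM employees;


SUM(salary) = 600000
COUNT = 7
ROUND(AVG, 2) = ROUND(600000 / 7, 2) = 85714.29

85714.29


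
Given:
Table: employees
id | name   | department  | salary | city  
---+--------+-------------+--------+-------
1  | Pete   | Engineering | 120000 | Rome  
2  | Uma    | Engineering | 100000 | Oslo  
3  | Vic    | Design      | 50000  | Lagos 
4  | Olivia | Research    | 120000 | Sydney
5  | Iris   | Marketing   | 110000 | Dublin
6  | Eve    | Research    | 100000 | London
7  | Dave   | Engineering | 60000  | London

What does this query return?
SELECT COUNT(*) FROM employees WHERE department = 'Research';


Counting rows where department = 'Research'
  Olivia -> MATCH
  Eve -> MATCH


2


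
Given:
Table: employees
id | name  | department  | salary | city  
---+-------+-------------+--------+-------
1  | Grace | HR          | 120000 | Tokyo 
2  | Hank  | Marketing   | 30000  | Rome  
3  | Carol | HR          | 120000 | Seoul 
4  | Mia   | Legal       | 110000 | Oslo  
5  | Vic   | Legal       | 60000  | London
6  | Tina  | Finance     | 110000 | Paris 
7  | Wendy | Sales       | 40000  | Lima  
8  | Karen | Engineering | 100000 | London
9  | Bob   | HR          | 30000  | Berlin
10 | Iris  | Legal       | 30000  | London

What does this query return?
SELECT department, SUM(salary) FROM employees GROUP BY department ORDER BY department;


Summing salary within each department:
  Engineering: 100000 = 100000
  Finance: 110000 = 110000
  HR: 120000 + 120000 + 30000 = 270000
  Legal: 110000 + 60000 + 30000 = 200000
  Marketing: 30000 = 30000
  Sales: 40000 = 40000


6 groups:
Engineering, 100000
Finance, 110000
HR, 270000
Legal, 200000
Marketing, 30000
Sales, 40000


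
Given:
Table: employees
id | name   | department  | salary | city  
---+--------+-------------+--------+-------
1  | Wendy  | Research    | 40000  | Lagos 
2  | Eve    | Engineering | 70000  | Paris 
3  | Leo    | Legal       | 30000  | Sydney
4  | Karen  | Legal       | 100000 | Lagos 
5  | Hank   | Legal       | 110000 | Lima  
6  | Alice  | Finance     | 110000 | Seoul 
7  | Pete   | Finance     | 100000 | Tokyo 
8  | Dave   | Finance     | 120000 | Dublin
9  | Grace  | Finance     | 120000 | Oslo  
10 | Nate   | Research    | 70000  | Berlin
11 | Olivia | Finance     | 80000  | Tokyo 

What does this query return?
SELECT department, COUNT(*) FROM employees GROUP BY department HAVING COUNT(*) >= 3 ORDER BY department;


Groups with count >= 3:
  Finance: 5 -> PASS
  Legal: 3 -> PASS
  Engineering: 1 -> filtered out
  Research: 2 -> filtered out


2 groups:
Finance, 5
Legal, 3


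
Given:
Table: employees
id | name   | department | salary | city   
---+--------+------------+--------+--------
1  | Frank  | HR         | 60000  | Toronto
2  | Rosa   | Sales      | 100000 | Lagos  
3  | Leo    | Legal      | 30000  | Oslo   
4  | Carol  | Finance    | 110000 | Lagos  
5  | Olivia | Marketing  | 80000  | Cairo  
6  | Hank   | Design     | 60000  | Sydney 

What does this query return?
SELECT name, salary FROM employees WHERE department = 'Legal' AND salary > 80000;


Filtering: department = 'Legal' AND salary > 80000
Matching: 0 rows

Empty result set (0 rows)


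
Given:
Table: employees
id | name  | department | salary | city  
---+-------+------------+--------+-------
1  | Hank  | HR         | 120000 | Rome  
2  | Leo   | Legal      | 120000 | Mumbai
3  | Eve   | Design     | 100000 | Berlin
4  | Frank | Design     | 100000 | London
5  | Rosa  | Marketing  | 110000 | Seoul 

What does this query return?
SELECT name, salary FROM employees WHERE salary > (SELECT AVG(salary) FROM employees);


Subquery: AVG(salary) = 110000.0
Filtering: salary > 110000.0
  Hank (120000) -> MATCH
  Leo (120000) -> MATCH


2 rows:
Hank, 120000
Leo, 120000


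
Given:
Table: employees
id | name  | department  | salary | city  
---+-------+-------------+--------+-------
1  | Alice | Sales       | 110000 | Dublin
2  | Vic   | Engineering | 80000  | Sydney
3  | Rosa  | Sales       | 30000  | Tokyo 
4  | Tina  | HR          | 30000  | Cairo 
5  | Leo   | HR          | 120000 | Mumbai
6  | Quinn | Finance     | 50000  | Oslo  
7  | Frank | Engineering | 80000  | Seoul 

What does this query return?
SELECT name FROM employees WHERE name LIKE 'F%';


LIKE 'F%' matches names starting with 'F'
Matching: 1

1 rows:
Frank


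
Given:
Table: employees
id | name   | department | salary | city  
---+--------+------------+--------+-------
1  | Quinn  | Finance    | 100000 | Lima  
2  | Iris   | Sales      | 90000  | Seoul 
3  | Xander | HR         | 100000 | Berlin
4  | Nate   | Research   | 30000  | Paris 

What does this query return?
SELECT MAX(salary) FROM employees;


Salaries: 100000, 90000, 100000, 30000
MAX = 100000

100000


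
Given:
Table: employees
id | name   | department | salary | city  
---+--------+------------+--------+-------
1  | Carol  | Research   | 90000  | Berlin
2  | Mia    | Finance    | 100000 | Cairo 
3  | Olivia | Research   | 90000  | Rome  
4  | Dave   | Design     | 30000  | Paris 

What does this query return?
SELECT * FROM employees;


SELECT * returns all 4 rows with all columns

4 rows:
1, Carol, Research, 90000, Berlin
2, Mia, Finance, 100000, Cairo
3, Olivia, Research, 90000, Rome
4, Dave, Design, 30000, Paris


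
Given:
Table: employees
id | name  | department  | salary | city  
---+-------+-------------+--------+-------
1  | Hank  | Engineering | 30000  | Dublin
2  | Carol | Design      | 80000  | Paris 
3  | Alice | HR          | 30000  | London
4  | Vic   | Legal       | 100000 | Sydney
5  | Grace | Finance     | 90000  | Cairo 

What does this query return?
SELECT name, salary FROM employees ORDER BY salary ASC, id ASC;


Sorting by salary ASC, then id ASC for ties

5 rows:
Hank, 30000
Alice, 30000
Carol, 80000
Grace, 90000
Vic, 100000


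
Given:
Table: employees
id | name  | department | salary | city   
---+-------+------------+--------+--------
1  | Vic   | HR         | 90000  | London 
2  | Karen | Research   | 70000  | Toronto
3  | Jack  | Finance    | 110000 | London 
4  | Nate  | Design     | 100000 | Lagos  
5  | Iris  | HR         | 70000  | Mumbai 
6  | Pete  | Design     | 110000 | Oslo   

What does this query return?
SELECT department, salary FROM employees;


Projecting columns: department, salary

6 rows:
HR, 90000
Research, 70000
Finance, 110000
Design, 100000
HR, 70000
Design, 110000


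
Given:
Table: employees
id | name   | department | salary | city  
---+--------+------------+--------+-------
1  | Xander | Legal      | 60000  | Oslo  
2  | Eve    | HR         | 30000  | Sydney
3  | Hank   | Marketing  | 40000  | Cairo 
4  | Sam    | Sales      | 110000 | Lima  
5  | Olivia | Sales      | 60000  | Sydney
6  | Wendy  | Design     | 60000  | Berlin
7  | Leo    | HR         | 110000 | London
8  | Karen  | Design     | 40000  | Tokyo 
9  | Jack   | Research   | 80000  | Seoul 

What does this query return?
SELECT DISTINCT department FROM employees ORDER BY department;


All 'department' values (row order): Legal, HR, Marketing, Sales, Sales, Design, HR, Design, Research
Removing duplicates leaves 6 unique value(s).

6 values:
Design
HR
Legal
Marketing
Research
Sales


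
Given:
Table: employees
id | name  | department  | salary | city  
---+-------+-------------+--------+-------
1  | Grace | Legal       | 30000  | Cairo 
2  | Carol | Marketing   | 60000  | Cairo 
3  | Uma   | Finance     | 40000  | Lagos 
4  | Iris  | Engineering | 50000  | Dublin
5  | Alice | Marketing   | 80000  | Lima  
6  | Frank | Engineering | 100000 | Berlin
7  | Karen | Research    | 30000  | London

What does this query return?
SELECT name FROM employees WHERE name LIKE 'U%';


LIKE 'U%' matches names starting with 'U'
Matching: 1

1 rows:
Uma


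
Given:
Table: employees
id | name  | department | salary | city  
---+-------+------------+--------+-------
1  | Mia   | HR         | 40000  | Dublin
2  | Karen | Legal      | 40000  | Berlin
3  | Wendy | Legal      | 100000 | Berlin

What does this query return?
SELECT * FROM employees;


SELECT * returns all 3 rows with all columns

3 rows:
1, Mia, HR, 40000, Dublin
2, Karen, Legal, 40000, Berlin
3, Wendy, Legal, 100000, Berlin


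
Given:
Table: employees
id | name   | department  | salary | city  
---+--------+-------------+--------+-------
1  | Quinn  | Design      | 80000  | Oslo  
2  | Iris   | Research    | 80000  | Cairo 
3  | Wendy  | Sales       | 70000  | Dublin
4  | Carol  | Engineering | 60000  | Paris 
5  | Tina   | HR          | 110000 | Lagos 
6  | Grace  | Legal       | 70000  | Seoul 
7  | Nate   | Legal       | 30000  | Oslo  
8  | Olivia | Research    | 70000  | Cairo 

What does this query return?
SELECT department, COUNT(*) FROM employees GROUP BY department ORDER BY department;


Assigning each row to its department group:
  Quinn -> Design
  Iris -> Research
  Wendy -> Sales
  Carol -> Engineering
  Tina -> HR
  Grace -> Legal
  Nate -> Legal
  Olivia -> Research


6 groups:
Design, 1
Engineering, 1
HR, 1
Legal, 2
Research, 2
Sales, 1


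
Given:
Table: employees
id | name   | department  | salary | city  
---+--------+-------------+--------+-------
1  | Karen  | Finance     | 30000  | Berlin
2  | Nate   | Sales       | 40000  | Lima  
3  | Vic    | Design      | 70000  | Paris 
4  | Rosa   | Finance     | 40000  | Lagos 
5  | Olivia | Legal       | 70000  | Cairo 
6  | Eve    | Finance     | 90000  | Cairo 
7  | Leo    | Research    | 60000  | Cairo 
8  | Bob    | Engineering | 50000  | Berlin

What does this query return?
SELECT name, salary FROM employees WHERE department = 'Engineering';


Filtering: department = 'Engineering'
Matching rows: 1

1 rows:
Bob, 50000


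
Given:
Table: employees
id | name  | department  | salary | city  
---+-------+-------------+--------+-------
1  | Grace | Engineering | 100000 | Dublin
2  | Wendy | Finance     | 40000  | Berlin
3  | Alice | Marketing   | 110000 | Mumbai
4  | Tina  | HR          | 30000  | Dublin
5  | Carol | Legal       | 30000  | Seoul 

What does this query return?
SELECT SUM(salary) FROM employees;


SUM(salary) = 100000 + 40000 + 110000 + 30000 + 30000 = 310000

310000


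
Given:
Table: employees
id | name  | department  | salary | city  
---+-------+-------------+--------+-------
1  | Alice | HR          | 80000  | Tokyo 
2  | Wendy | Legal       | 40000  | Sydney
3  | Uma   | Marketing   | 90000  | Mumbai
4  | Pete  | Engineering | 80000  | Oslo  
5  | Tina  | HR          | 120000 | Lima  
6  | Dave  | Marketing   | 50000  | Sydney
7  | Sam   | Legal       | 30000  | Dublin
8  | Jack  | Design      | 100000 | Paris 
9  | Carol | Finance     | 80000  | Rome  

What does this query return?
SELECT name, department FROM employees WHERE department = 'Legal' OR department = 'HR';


Filtering: department = 'Legal' OR 'HR'
Matching: 4 rows

4 rows:
Alice, HR
Wendy, Legal
Tina, HR
Sam, Legal


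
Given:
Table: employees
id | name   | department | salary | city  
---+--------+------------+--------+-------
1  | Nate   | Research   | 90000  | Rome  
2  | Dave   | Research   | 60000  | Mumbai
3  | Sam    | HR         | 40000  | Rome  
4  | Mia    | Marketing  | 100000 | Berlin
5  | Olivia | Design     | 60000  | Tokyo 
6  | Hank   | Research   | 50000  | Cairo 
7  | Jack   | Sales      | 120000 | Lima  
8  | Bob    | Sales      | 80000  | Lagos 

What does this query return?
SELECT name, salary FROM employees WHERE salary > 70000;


Filtering: salary > 70000
Matching: 4 rows

4 rows:
Nate, 90000
Mia, 100000
Jack, 120000
Bob, 80000


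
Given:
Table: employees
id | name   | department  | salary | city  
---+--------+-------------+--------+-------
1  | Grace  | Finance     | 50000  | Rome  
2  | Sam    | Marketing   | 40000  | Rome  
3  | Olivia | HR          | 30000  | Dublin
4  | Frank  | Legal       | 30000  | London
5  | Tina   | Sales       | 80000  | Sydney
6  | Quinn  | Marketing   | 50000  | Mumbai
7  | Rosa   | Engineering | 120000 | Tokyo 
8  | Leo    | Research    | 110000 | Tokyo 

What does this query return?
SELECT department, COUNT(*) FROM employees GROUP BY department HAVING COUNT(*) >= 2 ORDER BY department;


Groups with count >= 2:
  Marketing: 2 -> PASS
  Engineering: 1 -> filtered out
  Finance: 1 -> filtered out
  HR: 1 -> filtered out
  Legal: 1 -> filtered out
  Research: 1 -> filtered out
  Sales: 1 -> filtered out


1 groups:
Marketing, 2


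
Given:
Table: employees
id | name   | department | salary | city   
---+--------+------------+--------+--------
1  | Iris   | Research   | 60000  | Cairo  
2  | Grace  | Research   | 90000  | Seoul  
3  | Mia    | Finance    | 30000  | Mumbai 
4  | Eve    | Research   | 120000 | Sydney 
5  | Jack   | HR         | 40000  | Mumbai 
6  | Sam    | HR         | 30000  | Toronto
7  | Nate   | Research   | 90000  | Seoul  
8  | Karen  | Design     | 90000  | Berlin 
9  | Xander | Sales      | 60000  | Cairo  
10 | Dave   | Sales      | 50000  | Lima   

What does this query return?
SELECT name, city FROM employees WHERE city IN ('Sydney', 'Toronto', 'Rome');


Filtering: city IN ('Sydney', 'Toronto', 'Rome')
Matching: 2 rows

2 rows:
Eve, Sydney
Sam, Toronto


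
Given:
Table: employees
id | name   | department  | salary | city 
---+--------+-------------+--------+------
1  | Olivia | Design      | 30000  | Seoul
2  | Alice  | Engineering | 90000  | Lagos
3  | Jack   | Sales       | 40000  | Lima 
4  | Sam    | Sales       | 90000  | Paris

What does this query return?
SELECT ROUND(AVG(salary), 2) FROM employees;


SUM(salary) = 250000
COUNT = 4
ROUND(AVG, 2) = ROUND(250000 / 4, 2) = 62500.0

62500.0


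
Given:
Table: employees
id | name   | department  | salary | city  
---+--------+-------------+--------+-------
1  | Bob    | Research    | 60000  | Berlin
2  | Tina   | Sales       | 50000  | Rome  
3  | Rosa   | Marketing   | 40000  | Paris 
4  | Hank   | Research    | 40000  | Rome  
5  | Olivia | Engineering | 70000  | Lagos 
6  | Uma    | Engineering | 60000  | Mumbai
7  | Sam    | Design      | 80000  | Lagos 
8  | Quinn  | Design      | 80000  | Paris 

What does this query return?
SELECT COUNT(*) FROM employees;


COUNT(*) counts all rows

8


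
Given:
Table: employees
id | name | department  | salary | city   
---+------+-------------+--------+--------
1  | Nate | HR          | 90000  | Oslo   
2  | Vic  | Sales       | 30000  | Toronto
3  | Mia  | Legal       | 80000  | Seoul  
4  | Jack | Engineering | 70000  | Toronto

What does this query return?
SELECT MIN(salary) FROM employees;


Salaries: 90000, 30000, 80000, 70000
MIN = 30000

30000


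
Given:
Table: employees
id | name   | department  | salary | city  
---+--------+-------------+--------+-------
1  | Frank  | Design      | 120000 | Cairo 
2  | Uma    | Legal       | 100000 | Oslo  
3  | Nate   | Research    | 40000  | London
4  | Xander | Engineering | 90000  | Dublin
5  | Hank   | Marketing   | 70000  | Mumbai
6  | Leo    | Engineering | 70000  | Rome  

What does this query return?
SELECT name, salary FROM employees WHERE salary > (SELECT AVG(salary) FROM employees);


Subquery: AVG(salary) = 81666.67
Filtering: salary > 81666.67
  Frank (120000) -> MATCH
  Uma (100000) -> MATCH
  Xander (90000) -> MATCH


3 rows:
Frank, 120000
Uma, 100000
Xander, 90000


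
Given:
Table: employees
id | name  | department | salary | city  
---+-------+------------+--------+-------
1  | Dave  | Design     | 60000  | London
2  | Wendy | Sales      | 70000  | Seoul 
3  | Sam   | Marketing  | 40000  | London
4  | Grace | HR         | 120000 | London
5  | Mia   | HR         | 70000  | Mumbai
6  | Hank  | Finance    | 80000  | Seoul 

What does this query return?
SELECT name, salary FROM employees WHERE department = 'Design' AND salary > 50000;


Filtering: department = 'Design' AND salary > 50000
Matching: 1 rows

1 rows:
Dave, 60000


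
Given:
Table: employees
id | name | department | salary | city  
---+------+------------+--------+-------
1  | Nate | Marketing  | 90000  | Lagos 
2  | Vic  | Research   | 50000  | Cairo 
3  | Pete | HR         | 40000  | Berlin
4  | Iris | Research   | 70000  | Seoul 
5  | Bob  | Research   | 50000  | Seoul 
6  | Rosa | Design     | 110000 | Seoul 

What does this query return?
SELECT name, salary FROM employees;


Projecting columns: name, salary

6 rows:
Nate, 90000
Vic, 50000
Pete, 40000
Iris, 70000
Bob, 50000
Rosa, 110000


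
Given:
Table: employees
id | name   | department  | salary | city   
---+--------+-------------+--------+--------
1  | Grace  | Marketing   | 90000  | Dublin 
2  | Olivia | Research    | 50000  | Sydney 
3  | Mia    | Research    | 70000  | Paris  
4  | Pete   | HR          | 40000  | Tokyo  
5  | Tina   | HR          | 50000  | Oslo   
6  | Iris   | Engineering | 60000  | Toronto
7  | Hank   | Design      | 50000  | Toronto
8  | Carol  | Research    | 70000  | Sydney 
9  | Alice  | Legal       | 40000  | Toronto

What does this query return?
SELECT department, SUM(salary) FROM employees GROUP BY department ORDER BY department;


Summing salary within each department:
  Design: 50000 = 50000
  Engineering: 60000 = 60000
  HR: 40000 + 50000 = 90000
  Legal: 40000 = 40000
  Marketing: 90000 = 90000
  Research: 50000 + 70000 + 70000 = 190000


6 groups:
Design, 50000
Engineering, 60000
HR, 90000
Legal, 40000
Marketing, 90000
Research, 190000


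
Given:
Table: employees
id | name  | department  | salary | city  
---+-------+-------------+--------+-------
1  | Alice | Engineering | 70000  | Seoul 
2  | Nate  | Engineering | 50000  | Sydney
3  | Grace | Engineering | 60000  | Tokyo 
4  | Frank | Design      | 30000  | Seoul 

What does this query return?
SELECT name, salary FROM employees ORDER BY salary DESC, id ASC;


Sorting by salary DESC, then id ASC for ties

4 rows:
Alice, 70000
Grace, 60000
Nate, 50000
Frank, 30000


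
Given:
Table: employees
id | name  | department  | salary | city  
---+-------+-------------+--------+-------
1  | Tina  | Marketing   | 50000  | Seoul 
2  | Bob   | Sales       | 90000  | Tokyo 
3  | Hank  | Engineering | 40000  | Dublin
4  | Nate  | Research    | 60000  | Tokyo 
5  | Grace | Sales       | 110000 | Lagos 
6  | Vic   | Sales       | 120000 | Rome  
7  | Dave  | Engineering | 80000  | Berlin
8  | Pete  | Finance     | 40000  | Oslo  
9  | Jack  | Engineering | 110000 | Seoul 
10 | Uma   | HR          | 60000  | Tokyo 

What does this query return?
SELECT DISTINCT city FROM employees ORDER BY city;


All 'city' values (row order): Seoul, Tokyo, Dublin, Tokyo, Lagos, Rome, Berlin, Oslo, Seoul, Tokyo
Removing duplicates leaves 7 unique value(s).

7 values:
Berlin
Dublin
Lagos
Oslo
Rome
Seoul
Tokyo


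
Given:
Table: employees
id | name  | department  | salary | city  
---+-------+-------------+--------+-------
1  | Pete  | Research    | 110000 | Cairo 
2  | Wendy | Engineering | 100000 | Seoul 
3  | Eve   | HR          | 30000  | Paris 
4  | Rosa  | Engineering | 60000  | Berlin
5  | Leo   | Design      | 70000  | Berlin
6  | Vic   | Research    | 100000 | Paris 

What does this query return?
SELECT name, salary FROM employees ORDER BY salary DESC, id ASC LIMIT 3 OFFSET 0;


Sort by salary DESC (id ASC tiebreak), then skip 0 and take 3
Rows 1 through 3

3 rows:
Pete, 110000
Wendy, 100000
Vic, 100000


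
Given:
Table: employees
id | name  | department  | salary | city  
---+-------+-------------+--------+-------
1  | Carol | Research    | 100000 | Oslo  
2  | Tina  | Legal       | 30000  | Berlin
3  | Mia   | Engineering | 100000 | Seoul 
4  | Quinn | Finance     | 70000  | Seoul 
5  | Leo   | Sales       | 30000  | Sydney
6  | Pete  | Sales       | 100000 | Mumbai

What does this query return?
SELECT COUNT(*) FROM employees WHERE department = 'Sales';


Counting rows where department = 'Sales'
  Leo -> MATCH
  Pete -> MATCH


2


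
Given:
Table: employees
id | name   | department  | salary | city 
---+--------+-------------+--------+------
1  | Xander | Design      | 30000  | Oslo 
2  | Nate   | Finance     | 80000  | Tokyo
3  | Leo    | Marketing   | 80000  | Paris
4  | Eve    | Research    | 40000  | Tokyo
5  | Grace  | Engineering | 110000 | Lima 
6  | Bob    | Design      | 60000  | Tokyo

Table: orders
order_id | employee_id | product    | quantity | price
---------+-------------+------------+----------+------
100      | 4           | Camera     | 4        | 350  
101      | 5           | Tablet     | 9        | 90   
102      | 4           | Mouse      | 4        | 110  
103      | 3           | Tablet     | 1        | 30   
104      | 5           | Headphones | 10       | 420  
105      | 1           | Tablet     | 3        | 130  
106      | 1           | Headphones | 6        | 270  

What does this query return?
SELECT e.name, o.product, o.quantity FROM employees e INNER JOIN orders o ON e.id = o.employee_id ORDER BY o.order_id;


Joining employees.id = orders.employee_id:
  employee Eve (id=4) -> order Camera
  employee Grace (id=5) -> order Tablet
  employee Eve (id=4) -> order Mouse
  employee Leo (id=3) -> order Tablet
  employee Grace (id=5) -> order Headphones
  employee Xander (id=1) -> order Tablet
  employee Xander (id=1) -> order Headphones


7 rows:
Eve, Camera, 4
Grace, Tablet, 9
Eve, Mouse, 4
Leo, Tablet, 1
Grace, Headphones, 10
Xander, Tablet, 3
Xander, Headphones, 6


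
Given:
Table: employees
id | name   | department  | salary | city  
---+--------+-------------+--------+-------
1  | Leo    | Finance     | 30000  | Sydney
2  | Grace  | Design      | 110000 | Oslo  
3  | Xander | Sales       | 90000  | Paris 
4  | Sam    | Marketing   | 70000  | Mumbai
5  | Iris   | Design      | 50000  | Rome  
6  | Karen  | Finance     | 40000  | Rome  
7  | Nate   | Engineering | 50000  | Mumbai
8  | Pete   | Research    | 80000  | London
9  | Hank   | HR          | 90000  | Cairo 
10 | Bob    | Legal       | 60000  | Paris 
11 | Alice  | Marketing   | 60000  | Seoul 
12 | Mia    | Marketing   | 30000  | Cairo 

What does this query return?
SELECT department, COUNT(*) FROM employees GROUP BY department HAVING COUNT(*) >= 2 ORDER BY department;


Groups with count >= 2:
  Design: 2 -> PASS
  Finance: 2 -> PASS
  Marketing: 3 -> PASS
  Engineering: 1 -> filtered out
  HR: 1 -> filtered out
  Legal: 1 -> filtered out
  Research: 1 -> filtered out
  Sales: 1 -> filtered out


3 groups:
Design, 2
Finance, 2
Marketing, 3


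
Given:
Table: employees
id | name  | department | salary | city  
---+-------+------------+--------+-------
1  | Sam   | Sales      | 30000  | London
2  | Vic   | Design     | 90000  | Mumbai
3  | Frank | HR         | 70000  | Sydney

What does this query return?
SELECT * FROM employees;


SELECT * returns all 3 rows with all columns

3 rows:
1, Sam, Sales, 30000, London
2, Vic, Design, 90000, Mumbai
3, Frank, HR, 70000, Sydney


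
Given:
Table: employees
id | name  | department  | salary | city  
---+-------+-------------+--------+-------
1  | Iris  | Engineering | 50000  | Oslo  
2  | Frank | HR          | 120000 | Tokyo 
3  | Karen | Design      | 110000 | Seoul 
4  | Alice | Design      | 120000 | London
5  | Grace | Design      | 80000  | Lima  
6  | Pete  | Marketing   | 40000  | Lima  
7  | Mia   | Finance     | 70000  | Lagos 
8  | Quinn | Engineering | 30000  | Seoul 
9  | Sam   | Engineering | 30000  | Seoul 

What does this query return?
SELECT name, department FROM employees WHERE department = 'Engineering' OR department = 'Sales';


Filtering: department = 'Engineering' OR 'Sales'
Matching: 3 rows

3 rows:
Iris, Engineering
Quinn, Engineering
Sam, Engineering


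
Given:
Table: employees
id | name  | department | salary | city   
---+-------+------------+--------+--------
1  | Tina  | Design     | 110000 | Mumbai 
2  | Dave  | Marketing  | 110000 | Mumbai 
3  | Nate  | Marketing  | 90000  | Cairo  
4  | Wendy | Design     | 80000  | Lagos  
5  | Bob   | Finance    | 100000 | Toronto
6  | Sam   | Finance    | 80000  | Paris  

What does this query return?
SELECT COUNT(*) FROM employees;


COUNT(*) counts all rows

6


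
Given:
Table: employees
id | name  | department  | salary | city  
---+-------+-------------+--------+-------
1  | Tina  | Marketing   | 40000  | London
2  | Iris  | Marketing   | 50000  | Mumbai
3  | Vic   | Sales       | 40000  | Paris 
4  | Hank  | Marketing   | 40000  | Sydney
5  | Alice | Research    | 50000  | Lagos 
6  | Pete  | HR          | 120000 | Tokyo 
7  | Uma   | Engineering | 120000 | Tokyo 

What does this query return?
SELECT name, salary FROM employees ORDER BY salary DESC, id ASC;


Sorting by salary DESC, then id ASC for ties

7 rows:
Pete, 120000
Uma, 120000
Iris, 50000
Alice, 50000
Tina, 40000
Vic, 40000
Hank, 40000


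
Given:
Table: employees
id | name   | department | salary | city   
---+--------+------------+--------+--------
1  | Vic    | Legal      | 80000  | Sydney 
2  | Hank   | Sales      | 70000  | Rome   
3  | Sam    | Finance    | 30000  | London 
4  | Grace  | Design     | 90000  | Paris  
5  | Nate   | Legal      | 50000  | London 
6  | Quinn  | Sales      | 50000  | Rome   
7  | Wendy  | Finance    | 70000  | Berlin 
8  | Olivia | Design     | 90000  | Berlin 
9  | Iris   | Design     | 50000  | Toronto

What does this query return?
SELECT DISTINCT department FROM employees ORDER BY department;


All 'department' values (row order): Legal, Sales, Finance, Design, Legal, Sales, Finance, Design, Design
Removing duplicates leaves 4 unique value(s).

4 values:
Design
Finance
Legal
Sales


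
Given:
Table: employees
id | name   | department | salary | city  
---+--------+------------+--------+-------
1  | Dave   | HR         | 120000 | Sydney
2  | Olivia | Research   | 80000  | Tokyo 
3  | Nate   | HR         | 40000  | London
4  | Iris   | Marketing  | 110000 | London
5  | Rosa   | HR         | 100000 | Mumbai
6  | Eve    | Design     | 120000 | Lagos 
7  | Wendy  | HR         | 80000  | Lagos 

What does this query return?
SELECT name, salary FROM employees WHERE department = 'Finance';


Filtering: department = 'Finance'
Matching rows: 0

Empty result set (0 rows)


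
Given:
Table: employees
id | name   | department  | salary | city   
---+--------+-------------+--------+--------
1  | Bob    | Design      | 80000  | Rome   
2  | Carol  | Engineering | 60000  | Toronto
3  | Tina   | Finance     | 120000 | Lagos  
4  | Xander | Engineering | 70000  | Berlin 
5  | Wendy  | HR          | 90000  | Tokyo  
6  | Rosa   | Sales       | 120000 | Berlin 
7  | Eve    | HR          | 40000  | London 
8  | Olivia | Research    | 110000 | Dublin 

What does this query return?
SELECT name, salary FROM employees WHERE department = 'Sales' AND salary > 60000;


Filtering: department = 'Sales' AND salary > 60000
Matching: 1 rows

1 rows:
Rosa, 120000


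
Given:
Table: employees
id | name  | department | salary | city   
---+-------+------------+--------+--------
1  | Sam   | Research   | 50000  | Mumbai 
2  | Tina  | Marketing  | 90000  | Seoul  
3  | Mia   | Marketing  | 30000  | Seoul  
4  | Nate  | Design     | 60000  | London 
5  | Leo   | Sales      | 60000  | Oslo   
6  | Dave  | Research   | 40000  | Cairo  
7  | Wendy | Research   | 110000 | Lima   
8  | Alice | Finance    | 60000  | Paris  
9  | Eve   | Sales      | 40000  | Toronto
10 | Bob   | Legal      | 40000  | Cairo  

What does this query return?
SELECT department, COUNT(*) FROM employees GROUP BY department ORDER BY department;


Assigning each row to its department group:
  Sam -> Research
  Tina -> Marketing
  Mia -> Marketing
  Nate -> Design
  Leo -> Sales
  Dave -> Research
  Wendy -> Research
  Alice -> Finance
  Eve -> Sales
  Bob -> Legal


6 groups:
Design, 1
Finance, 1
Legal, 1
Marketing, 2
Research, 3
Sales, 2


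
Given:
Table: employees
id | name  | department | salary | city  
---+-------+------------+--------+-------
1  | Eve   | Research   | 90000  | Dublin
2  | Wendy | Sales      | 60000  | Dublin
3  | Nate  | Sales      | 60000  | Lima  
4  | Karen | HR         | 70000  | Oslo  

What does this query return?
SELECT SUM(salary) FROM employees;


SUM(salary) = 90000 + 60000 + 60000 + 70000 = 280000

280000


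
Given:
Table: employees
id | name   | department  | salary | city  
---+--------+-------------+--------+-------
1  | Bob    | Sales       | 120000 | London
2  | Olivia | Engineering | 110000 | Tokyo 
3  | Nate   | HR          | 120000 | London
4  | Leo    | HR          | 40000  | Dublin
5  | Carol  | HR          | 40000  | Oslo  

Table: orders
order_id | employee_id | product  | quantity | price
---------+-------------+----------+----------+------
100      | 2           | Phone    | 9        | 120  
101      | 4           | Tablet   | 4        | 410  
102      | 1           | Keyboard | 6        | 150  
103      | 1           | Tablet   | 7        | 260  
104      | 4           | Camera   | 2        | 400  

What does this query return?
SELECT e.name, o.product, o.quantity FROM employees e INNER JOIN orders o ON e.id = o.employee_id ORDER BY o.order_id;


Joining employees.id = orders.employee_id:
  employee Olivia (id=2) -> order Phone
  employee Leo (id=4) -> order Tablet
  employee Bob (id=1) -> order Keyboard
  employee Bob (id=1) -> order Tablet
  employee Leo (id=4) -> order Camera


5 rows:
Olivia, Phone, 9
Leo, Tablet, 4
Bob, Keyboard, 6
Bob, Tablet, 7
Leo, Camera, 2
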